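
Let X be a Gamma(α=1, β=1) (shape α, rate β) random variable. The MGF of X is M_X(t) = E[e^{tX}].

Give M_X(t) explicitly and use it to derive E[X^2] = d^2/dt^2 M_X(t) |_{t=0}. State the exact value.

M_X(t) = 1/(1 - t)
dM/dt = 1/(t^2 - 2*t + 1)
d^2M/dt^2 = -2/(t^3 - 3*t^2 + 3*t - 1)

E[X^2] = d^2M/dt^2 |_{t=0} = 2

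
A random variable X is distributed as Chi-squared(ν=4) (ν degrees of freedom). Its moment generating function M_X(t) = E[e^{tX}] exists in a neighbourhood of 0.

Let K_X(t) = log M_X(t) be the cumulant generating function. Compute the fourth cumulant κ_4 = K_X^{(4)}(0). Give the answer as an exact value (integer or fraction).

κ_4 = K′′′′(0) = 192

M_X(t) = (1 - 2*t)^(-2)
K_X(t) = log M_X(t) = -2*log(1 - 2*t)
K′(t) = -4/(2*t - 1)
K′′(t) = 8/(4*t^2 - 4*t + 1)
K′′′(t) = -32/(8*t^3 - 12*t^2 + 6*t - 1)
K′′′′(t) = 192/(16*t^4 - 32*t^3 + 24*t^2 - 8*t + 1)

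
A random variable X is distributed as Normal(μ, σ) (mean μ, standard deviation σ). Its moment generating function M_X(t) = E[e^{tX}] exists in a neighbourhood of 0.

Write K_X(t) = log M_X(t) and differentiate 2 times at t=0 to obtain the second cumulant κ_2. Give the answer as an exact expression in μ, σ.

M_X(t) = e^(μ*t + σ^2*t^2/2)
K_X(t) = log M_X(t) = μ*t + σ^2*t^2/2
K^(2)(t) = σ^2

κ_2 = K^(2)(0) = σ^2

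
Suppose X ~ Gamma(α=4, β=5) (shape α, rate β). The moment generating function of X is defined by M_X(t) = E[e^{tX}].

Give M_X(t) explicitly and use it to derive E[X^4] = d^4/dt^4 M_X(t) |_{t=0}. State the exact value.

E[X^4] = D^4[M](0) = 168/125

M_X(t) = 625/(5 - t)^4
D^4[M](t) = 525000/(t^8 - 40*t^7 + 700*t^6 - 7000*t^5 + 43750*t^4 - 175000*t^3 + 437500*t^2 - 625000*t + 390625)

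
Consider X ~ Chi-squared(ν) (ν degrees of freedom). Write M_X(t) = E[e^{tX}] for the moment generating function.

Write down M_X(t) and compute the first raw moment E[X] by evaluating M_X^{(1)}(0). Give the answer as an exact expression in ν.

E[X] = M^(1)(0) = ν

M_X(t) = (1 - 2*t)^(-ν/2)
M^(1)(t) = -ν/(2*t*(1 - 2*t)^(ν/2) - (1 - 2*t)^(ν/2))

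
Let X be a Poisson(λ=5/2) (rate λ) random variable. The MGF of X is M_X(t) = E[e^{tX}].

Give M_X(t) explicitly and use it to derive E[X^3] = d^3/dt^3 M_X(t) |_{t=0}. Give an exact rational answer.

M_X(t) = e^(5*e^(t)/2 - 5/2)
dM/dt = 5*e^(-5/2)*e^(t)*e^(5*e^(t)/2)/2
d^2M/dt^2 = (25*e^(2*t)*e^(5*e^(t)/2) + 10*e^(t)*e^(5*e^(t)/2))*e^(-5/2)/4
d^3M/dt^3 = (125*e^(3*t)*e^(5*e^(t)/2) + 150*e^(2*t)*e^(5*e^(t)/2) + 20*e^(t)*e^(5*e^(t)/2))*e^(-5/2)/8

E[X^3] = d^3M/dt^3 |_{t=0} = 295/8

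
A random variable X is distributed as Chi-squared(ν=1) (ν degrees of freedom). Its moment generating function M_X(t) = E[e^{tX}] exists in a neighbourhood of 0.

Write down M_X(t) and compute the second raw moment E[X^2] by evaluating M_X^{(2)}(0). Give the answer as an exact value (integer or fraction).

M_X(t) = 1/√(1 - 2*t)
D^2[M](t) = 3/(4*t^2*√(1 - 2*t) - 4*t*√(1 - 2*t) + √(1 - 2*t))

E[X^2] = D^2[M](0) = 3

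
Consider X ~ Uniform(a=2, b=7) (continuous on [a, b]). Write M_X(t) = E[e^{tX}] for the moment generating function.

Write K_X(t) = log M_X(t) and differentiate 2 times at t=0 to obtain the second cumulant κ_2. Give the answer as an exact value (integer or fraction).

κ_2 = D^2[K](0) = 25/12

M_X(t) = (e^(7*t) - e^(2*t))/(5*t)
K_X(t) = log M_X(t) = -log(t) + log(e^(7*t) - e^(2*t)) - log(5)
D^2[K](t) = (-25*t^2*e^(5*t) + e^(10*t) - 2*e^(5*t) + 1)/(t^2*e^(10*t) - 2*t^2*e^(5*t) + t^2)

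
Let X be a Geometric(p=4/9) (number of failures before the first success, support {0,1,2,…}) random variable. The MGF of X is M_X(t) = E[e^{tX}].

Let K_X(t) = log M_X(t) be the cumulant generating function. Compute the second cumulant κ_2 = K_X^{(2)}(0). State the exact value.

M_X(t) = 4/(9*(1 - 5*e^(t)/9))
K_X(t) = log M_X(t) = -log(1 - 5*e^(t)/9) - 2*log(3) + 2*log(2)
K′(t) = -5*e^(t)/(5*e^(t) - 9)
K′′(t) = 45*e^(t)/(25*e^(2*t) - 90*e^(t) + 81)

κ_2 = K′′(0) = 45/16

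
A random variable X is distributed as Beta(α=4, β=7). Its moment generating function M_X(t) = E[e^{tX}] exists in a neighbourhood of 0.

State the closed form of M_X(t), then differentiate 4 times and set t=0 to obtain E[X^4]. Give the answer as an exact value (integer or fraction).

E[X^4] = M^(4)(0) = 5/143

M_X(t) = ₁F₁(4; 11; t)
M^(4)(t) = 5*₁F₁(8; 15; t)/143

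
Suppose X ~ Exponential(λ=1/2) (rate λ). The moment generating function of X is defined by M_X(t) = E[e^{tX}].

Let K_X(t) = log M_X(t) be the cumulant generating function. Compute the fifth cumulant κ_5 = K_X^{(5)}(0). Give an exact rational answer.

M_X(t) = 1/(2*(1/2 - t))
K_X(t) = log M_X(t) = -log(1/2 - t) - log(2)
K′(t) = -2/(2*t - 1)
K′′(t) = 4/(4*t^2 - 4*t + 1)
K′′′(t) = -16/(8*t^3 - 12*t^2 + 6*t - 1)
K′′′′(t) = 96/(16*t^4 - 32*t^3 + 24*t^2 - 8*t + 1)
K′′′′′(t) = -768/(32*t^5 - 80*t^4 + 80*t^3 - 40*t^2 + 10*t - 1)

κ_5 = K′′′′′(0) = 768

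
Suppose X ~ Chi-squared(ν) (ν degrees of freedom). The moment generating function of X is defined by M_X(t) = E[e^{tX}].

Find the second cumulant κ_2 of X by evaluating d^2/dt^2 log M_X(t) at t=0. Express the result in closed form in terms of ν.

κ_2 = K′′(0) = 2*ν

M_X(t) = (1 - 2*t)^(-ν/2)
K_X(t) = log M_X(t) = -ν*log(1 - 2*t)/2
K′(t) = -ν/(2*t - 1)
K′′(t) = 2*ν/(4*t^2 - 4*t + 1)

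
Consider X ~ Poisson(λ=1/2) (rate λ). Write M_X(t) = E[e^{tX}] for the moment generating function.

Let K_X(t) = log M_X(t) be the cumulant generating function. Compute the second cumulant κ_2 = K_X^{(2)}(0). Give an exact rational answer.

M_X(t) = e^(e^(t)/2 - 1/2)
K_X(t) = log M_X(t) = e^(t)/2 - 1/2
dK/dt = e^(t)/2
d^2K/dt^2 = e^(t)/2

κ_2 = d^2K/dt^2 |_{t=0} = 1/2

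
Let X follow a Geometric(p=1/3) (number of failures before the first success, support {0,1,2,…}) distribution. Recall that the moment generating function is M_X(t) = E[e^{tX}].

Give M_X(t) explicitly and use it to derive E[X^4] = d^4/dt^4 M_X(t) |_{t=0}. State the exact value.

M_X(t) = 1/(3*(1 - 2*e^(t)/3))
D^4[M](t) = (-16*e^(4*t) - 264*e^(3*t) - 396*e^(2*t) - 54*e^(t))/(32*e^(5*t) - 240*e^(4*t) + 720*e^(3*t) - 1080*e^(2*t) + 810*e^(t) - 243)

E[X^4] = D^4[M](0) = 730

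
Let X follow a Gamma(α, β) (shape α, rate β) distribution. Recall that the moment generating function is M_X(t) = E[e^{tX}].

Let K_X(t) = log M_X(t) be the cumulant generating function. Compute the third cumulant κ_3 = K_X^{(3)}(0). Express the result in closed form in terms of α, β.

κ_3 = d^3K/dt^3 |_{t=0} = 2*α/β^3

M_X(t) = (β/(β - t))^α
K_X(t) = log M_X(t) = α*(log(β) - log(β - t))
dK/dt = -α/(-β + t)
d^2K/dt^2 = α/(β^2 - 2*β*t + t^2)
d^3K/dt^3 = -2*α/(-β^3 + 3*β^2*t - 3*β*t^2 + t^3)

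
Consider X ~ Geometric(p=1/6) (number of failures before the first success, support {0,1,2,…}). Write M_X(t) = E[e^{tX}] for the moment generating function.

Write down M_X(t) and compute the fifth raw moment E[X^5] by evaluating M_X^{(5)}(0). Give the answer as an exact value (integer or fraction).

M_X(t) = 1/(6*(1 - 5*e^(t)/6))

E[X^5] = M^(5)(0) = 544505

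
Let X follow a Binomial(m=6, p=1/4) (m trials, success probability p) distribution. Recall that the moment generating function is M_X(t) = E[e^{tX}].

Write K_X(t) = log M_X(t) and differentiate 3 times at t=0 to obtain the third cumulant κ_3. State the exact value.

κ_3 = K′′′(0) = 9/16

M_X(t) = (e^(t)/4 + 3/4)^6
K_X(t) = log M_X(t) = 6*log(e^(t)/4 + 3/4)
K′(t) = 6*e^(t)/(e^(t) + 3)
K′′(t) = 18*e^(t)/(e^(2*t) + 6*e^(t) + 9)
K′′′(t) = (-18*e^(2*t) + 54*e^(t))/(e^(3*t) + 9*e^(2*t) + 27*e^(t) + 27)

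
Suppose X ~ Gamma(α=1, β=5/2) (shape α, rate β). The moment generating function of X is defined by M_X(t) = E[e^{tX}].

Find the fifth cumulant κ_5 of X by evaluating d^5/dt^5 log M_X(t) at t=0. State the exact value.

κ_5 = K^(5)(0) = 768/3125

M_X(t) = 5/(2*(5/2 - t))
K_X(t) = log M_X(t) = -log(5/2 - t) - log(2) + log(5)
K^(5)(t) = -768/(32*t^5 - 400*t^4 + 2000*t^3 - 5000*t^2 + 6250*t - 3125)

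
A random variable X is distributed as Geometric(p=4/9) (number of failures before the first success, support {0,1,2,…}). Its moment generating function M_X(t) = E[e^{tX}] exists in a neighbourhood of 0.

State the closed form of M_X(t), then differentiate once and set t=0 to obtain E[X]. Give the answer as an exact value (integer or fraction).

E[X] = D[M](0) = 5/4

M_X(t) = 4/(9*(1 - 5*e^(t)/9))
D[M](t) = 20*e^(t)/(25*e^(2*t) - 90*e^(t) + 81)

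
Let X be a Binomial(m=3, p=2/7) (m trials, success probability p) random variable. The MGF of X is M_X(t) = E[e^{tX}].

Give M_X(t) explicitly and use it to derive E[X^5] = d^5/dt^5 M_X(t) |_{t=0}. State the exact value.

M_X(t) = (2*e^(t)/7 + 5/7)^3
M′(t) = 24*e^(3*t)/343 + 120*e^(2*t)/343 + 150*e^(t)/343
M′′(t) = 72*e^(3*t)/343 + 240*e^(2*t)/343 + 150*e^(t)/343
M′′′(t) = 216*e^(3*t)/343 + 480*e^(2*t)/343 + 150*e^(t)/343
M′′′′(t) = 648*e^(3*t)/343 + 960*e^(2*t)/343 + 150*e^(t)/343
M′′′′′(t) = 1944*e^(3*t)/343 + 1920*e^(2*t)/343 + 150*e^(t)/343

E[X^5] = M′′′′′(0) = 4014/343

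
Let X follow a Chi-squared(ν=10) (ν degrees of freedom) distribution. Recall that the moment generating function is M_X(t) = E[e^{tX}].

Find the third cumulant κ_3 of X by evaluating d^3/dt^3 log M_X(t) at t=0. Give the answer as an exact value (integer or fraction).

κ_3 = K′′′(0) = 80

M_X(t) = (1 - 2*t)^(-5)
K_X(t) = log M_X(t) = -5*log(1 - 2*t)
K′(t) = -10/(2*t - 1)
K′′(t) = 20/(4*t^2 - 4*t + 1)
K′′′(t) = -80/(8*t^3 - 12*t^2 + 6*t - 1)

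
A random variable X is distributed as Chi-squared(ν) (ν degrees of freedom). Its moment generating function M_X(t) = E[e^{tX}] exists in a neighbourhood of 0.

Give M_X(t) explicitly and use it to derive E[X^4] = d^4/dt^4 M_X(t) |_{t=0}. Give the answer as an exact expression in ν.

E[X^4] = D^4[M](0) = ν*(ν^3 + 12*ν^2 + 44*ν + 48)

M_X(t) = (1 - 2*t)^(-ν/2)
D^4[M](t) = (ν^4 + 12*ν^3 + 44*ν^2 + 48*ν)/(16*t^4*(1 - 2*t)^(ν/2) - 32*t^3*(1 - 2*t)^(ν/2) + 24*t^2*(1 - 2*t)^(ν/2) - 8*t*(1 - 2*t)^(ν/2) + (1 - 2*t)^(ν/2))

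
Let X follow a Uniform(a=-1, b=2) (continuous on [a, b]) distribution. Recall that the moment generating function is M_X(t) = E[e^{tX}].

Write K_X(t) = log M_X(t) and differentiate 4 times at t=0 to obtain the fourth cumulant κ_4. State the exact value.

M_X(t) = (e^(2*t) - e^(-t))/(3*t)
K_X(t) = log M_X(t) = -log(t) + log(e^(2*t) - e^(-t)) - log(3)
dK/dt = (2*t*e^(3*t) + t - e^(3*t) + 1)/(t*e^(3*t) - t)
d^2K/dt^2 = (-9*t^2*e^(3*t) + e^(6*t) - 2*e^(3*t) + 1)/(t^2*e^(6*t) - 2*t^2*e^(3*t) + t^2)
d^3K/dt^3 = (27*t^3*e^(6*t) + 27*t^3*e^(3*t) - 2*e^(9*t) + 6*e^(6*t) - 6*e^(3*t) + 2)/(t^3*e^(9*t) - 3*t^3*e^(6*t) + 3*t^3*e^(3*t) - t^3)

κ_4 = d^4K/dt^4 |_{t=0} = -27/40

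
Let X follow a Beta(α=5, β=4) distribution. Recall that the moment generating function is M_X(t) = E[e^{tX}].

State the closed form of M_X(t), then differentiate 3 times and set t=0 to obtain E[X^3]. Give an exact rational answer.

M_X(t) = ₁F₁(5; 9; t)
dM/dt = 5*₁F₁(6; 10; t)/9
d^2M/dt^2 = ₁F₁(7; 11; t)/3
d^3M/dt^3 = 7*₁F₁(8; 12; t)/33

E[X^3] = d^3M/dt^3 |_{t=0} = 7/33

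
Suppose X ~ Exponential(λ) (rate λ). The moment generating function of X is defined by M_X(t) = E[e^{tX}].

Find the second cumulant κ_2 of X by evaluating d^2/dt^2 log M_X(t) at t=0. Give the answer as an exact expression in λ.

M_X(t) = λ/(λ - t)
K_X(t) = log M_X(t) = log(λ) - log(λ - t)
D^2[K](t) = 1/(λ^2 - 2*λ*t + t^2)

κ_2 = D^2[K](0) = λ^(-2)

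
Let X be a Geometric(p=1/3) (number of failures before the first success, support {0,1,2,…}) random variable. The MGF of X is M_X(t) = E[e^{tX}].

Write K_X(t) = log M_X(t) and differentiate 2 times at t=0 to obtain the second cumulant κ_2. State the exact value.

κ_2 = d^2K/dt^2 |_{t=0} = 6

M_X(t) = 1/(3*(1 - 2*e^(t)/3))
K_X(t) = log M_X(t) = -log(1 - 2*e^(t)/3) - log(3)
dK/dt = -2*e^(t)/(2*e^(t) - 3)
d^2K/dt^2 = 6*e^(t)/(4*e^(2*t) - 12*e^(t) + 9)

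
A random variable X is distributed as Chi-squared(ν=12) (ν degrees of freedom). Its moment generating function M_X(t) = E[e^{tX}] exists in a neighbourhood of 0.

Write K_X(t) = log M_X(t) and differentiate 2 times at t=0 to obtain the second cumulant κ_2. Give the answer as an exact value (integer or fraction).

κ_2 = D^2[K](0) = 24

M_X(t) = (1 - 2*t)^(-6)
K_X(t) = log M_X(t) = -6*log(1 - 2*t)
D^2[K](t) = 24/(4*t^2 - 4*t + 1)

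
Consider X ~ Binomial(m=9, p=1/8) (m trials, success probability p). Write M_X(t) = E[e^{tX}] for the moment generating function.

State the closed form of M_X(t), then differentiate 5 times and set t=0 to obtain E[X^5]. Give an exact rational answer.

E[X^5] = M′′′′′(0) = 103329/2048

M_X(t) = (e^(t)/8 + 7/8)^9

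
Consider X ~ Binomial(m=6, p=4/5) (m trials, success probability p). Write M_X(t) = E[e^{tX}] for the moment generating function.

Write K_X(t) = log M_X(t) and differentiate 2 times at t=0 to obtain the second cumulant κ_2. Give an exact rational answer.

κ_2 = K′′(0) = 24/25

M_X(t) = (4*e^(t)/5 + 1/5)^6
K_X(t) = log M_X(t) = 6*log(4*e^(t)/5 + 1/5)
K′(t) = 24*e^(t)/(4*e^(t) + 1)
K′′(t) = 24*e^(t)/(16*e^(2*t) + 8*e^(t) + 1)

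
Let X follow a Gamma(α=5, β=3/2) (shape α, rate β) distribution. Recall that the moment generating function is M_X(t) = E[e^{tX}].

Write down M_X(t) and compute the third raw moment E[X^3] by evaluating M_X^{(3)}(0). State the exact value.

M_X(t) = 243/(32*(3/2 - t)^5)
M′(t) = 2430/(64*t^6 - 576*t^5 + 2160*t^4 - 4320*t^3 + 4860*t^2 - 2916*t + 729)
M′′(t) = -29160/(128*t^7 - 1344*t^6 + 6048*t^5 - 15120*t^4 + 22680*t^3 - 20412*t^2 + 10206*t - 2187)
M′′′(t) = 408240/(256*t^8 - 3072*t^7 + 16128*t^6 - 48384*t^5 + 90720*t^4 - 108864*t^3 + 81648*t^2 - 34992*t + 6561)

E[X^3] = M′′′(0) = 560/9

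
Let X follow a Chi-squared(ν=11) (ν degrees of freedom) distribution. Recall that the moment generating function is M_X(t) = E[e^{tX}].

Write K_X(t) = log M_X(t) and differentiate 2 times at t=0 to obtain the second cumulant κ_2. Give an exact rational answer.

κ_2 = K′′(0) = 22

M_X(t) = (1 - 2*t)^(-11/2)
K_X(t) = log M_X(t) = -11*log(1 - 2*t)/2
K′(t) = -11/(2*t - 1)
K′′(t) = 22/(4*t^2 - 4*t + 1)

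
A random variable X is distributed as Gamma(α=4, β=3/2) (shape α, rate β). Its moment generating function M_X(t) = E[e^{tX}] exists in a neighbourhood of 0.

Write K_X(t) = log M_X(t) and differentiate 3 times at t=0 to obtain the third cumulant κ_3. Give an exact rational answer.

κ_3 = K′′′(0) = 64/27

M_X(t) = 81/(16*(3/2 - t)^4)
K_X(t) = log M_X(t) = -4*log(3/2 - t) - 4*log(2) + 4*log(3)
K′(t) = -8/(2*t - 3)
K′′(t) = 16/(4*t^2 - 12*t + 9)
K′′′(t) = -64/(8*t^3 - 36*t^2 + 54*t - 27)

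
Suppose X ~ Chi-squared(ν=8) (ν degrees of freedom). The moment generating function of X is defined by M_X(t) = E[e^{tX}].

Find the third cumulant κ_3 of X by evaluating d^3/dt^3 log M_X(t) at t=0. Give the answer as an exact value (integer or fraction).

M_X(t) = (1 - 2*t)^(-4)
K_X(t) = log M_X(t) = -4*log(1 - 2*t)
D^3[K](t) = -64/(8*t^3 - 12*t^2 + 6*t - 1)

κ_3 = D^3[K](0) = 64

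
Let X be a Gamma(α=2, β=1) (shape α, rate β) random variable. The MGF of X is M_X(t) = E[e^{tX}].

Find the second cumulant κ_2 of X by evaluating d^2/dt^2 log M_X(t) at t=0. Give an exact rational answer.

M_X(t) = (1 - t)^(-2)
K_X(t) = log M_X(t) = -2*log(1 - t)
K′(t) = -2/(t - 1)
K′′(t) = 2/(t^2 - 2*t + 1)

κ_2 = K′′(0) = 2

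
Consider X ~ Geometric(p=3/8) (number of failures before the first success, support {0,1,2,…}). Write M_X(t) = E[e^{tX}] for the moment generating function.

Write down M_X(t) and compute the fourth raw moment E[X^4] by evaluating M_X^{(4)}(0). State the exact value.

M_X(t) = 3/(8*(1 - 5*e^(t)/8))
dM/dt = 15*e^(t)/(25*e^(2*t) - 80*e^(t) + 64)
d^2M/dt^2 = (-75*e^(2*t) - 120*e^(t))/(125*e^(3*t) - 600*e^(2*t) + 960*e^(t) - 512)
d^3M/dt^3 = (375*e^(3*t) + 2400*e^(2*t) + 960*e^(t))/(625*e^(4*t) - 4000*e^(3*t) + 9600*e^(2*t) - 10240*e^(t) + 4096)
d^4M/dt^4 = (-1875*e^(4*t) - 33000*e^(3*t) - 52800*e^(2*t) - 7680*e^(t))/(3125*e^(5*t) - 25000*e^(4*t) + 80000*e^(3*t) - 128000*e^(2*t) + 102400*e^(t) - 32768)

E[X^4] = d^4M/dt^4 |_{t=0} = 10595/27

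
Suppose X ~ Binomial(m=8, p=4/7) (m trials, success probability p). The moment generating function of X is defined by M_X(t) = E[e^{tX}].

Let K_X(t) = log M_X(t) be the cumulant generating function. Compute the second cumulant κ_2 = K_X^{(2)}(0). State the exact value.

κ_2 = K′′(0) = 96/49

M_X(t) = (4*e^(t)/7 + 3/7)^8
K_X(t) = log M_X(t) = 8*log(4*e^(t)/7 + 3/7)
K′(t) = 32*e^(t)/(4*e^(t) + 3)
K′′(t) = 96*e^(t)/(16*e^(2*t) + 24*e^(t) + 9)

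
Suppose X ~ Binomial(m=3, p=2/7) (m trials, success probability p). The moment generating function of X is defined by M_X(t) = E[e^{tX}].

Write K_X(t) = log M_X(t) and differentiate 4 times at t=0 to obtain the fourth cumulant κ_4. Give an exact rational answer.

M_X(t) = (2*e^(t)/7 + 5/7)^3
K_X(t) = log M_X(t) = 3*log(2*e^(t)/7 + 5/7)
dK/dt = 6*e^(t)/(2*e^(t) + 5)
d^2K/dt^2 = 30*e^(t)/(4*e^(2*t) + 20*e^(t) + 25)
d^3K/dt^3 = (-60*e^(2*t) + 150*e^(t))/(8*e^(3*t) + 60*e^(2*t) + 150*e^(t) + 125)
d^4K/dt^4 = (120*e^(3*t) - 1200*e^(2*t) + 750*e^(t))/(16*e^(4*t) + 160*e^(3*t) + 600*e^(2*t) + 1000*e^(t) + 625)

κ_4 = d^4K/dt^4 |_{t=0} = -330/2401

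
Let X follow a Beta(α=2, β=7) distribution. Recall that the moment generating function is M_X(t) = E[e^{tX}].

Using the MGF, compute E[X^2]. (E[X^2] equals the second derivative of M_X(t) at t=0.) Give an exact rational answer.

E[X^2] = D^2[M](0) = 1/15

M_X(t) = ₁F₁(2; 9; t)
D^2[M](t) = ₁F₁(4; 11; t)/15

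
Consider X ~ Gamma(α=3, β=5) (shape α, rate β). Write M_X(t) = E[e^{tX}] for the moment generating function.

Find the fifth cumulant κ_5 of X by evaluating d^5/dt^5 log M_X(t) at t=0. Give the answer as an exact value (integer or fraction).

M_X(t) = 125/(5 - t)^3
K_X(t) = log M_X(t) = -3*log(5 - t) + 3*log(5)
K^(5)(t) = -72/(t^5 - 25*t^4 + 250*t^3 - 1250*t^2 + 3125*t - 3125)

κ_5 = K^(5)(0) = 72/3125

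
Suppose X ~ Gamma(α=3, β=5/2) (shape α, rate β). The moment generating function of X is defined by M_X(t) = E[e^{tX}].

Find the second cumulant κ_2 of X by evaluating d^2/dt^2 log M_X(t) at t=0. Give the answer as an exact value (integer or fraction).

κ_2 = D^2[K](0) = 12/25

M_X(t) = 125/(8*(5/2 - t)^3)
K_X(t) = log M_X(t) = -3*log(5/2 - t) - 3*log(2) + 3*log(5)
D^2[K](t) = 12/(4*t^2 - 20*t + 25)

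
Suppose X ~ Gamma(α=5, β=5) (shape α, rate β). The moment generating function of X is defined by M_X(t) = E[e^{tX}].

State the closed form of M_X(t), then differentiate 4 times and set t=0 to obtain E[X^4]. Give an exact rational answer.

E[X^4] = M^(4)(0) = 336/125

M_X(t) = 3125/(5 - t)^5
M^(4)(t) = -5250000/(t^9 - 45*t^8 + 900*t^7 - 10500*t^6 + 78750*t^5 - 393750*t^4 + 1312500*t^3 - 2812500*t^2 + 3515625*t - 1953125)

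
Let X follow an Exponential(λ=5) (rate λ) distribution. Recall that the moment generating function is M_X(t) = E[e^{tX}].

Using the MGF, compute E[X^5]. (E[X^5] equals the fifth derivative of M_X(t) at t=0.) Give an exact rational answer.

M_X(t) = 5/(5 - t)
M′(t) = 5/(t^2 - 10*t + 25)
M′′(t) = -10/(t^3 - 15*t^2 + 75*t - 125)
M′′′(t) = 30/(t^4 - 20*t^3 + 150*t^2 - 500*t + 625)
M′′′′(t) = -120/(t^5 - 25*t^4 + 250*t^3 - 1250*t^2 + 3125*t - 3125)
M′′′′′(t) = 600/(t^6 - 30*t^5 + 375*t^4 - 2500*t^3 + 9375*t^2 - 18750*t + 15625)

E[X^5] = M′′′′′(0) = 24/625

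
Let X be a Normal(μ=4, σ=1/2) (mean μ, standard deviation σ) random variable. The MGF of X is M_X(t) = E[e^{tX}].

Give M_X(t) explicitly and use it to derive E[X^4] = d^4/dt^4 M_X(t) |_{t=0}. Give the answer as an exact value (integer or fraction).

E[X^4] = D^4[M](0) = 4483/16

M_X(t) = e^(t^2/8 + 4*t)
D^4[M](t) = t^4*e^(4*t)*e^(t^2/8)/256 + t^3*e^(4*t)*e^(t^2/8)/4 + 195*t^2*e^(4*t)*e^(t^2/8)/32 + 67*t*e^(4*t)*e^(t^2/8) + 4483*e^(4*t)*e^(t^2/8)/16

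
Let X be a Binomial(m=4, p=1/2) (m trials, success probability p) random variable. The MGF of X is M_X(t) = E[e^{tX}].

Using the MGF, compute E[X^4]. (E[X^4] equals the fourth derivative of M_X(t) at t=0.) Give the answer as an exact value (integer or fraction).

M_X(t) = (e^(t)/2 + 1/2)^4
D^4[M](t) = 16*e^(4*t) + 81*e^(3*t)/4 + 6*e^(2*t) + e^(t)/4

E[X^4] = D^4[M](0) = 85/2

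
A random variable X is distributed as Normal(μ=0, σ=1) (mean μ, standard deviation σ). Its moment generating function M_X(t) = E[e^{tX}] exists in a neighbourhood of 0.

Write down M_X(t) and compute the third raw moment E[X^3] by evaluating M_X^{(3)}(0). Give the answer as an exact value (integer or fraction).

E[X^3] = M^(3)(0) = 0

M_X(t) = e^(t^2/2)
M^(3)(t) = t^3*e^(t^2/2) + 3*t*e^(t^2/2)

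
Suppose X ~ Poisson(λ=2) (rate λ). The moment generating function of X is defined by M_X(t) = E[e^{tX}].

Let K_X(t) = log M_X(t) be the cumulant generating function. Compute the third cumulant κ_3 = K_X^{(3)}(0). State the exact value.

M_X(t) = e^(2*e^(t) - 2)
K_X(t) = log M_X(t) = 2*e^(t) - 2
dK/dt = 2*e^(t)
d^2K/dt^2 = 2*e^(t)
d^3K/dt^3 = 2*e^(t)

κ_3 = d^3K/dt^3 |_{t=0} = 2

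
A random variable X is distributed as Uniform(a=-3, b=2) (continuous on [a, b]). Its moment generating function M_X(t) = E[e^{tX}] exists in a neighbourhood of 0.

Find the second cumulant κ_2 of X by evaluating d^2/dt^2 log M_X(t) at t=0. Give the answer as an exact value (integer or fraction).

κ_2 = D^2[K](0) = 25/12

M_X(t) = (e^(2*t) - e^(-3*t))/(5*t)
K_X(t) = log M_X(t) = -log(t) + log(e^(2*t) - e^(-3*t)) - log(5)
D^2[K](t) = (-25*t^2*e^(5*t) + e^(10*t) - 2*e^(5*t) + 1)/(t^2*e^(10*t) - 2*t^2*e^(5*t) + t^2)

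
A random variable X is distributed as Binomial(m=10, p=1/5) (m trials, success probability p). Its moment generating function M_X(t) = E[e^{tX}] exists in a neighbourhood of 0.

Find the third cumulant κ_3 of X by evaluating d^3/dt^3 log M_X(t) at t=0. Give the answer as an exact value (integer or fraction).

M_X(t) = (e^(t)/5 + 4/5)^10
K_X(t) = log M_X(t) = 10*log(e^(t)/5 + 4/5)
D^3[K](t) = (-40*e^(2*t) + 160*e^(t))/(e^(3*t) + 12*e^(2*t) + 48*e^(t) + 64)

κ_3 = D^3[K](0) = 24/25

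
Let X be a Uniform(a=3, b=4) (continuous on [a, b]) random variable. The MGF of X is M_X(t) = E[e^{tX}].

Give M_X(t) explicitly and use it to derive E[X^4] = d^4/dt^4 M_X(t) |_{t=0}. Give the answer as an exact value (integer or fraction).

E[X^4] = M′′′′(0) = 781/5

M_X(t) = (e^(4*t) - e^(3*t))/t
M′(t) = (4*t*e^(4*t) - 3*t*e^(3*t) - e^(4*t) + e^(3*t))/t^2
M′′(t) = (16*t^2*e^(4*t) - 9*t^2*e^(3*t) - 8*t*e^(4*t) + 6*t*e^(3*t) + 2*e^(4*t) - 2*e^(3*t))/t^3
M′′′(t) = (64*t^3*e^(4*t) - 27*t^3*e^(3*t) - 48*t^2*e^(4*t) + 27*t^2*e^(3*t) + 24*t*e^(4*t) - 18*t*e^(3*t) - 6*e^(4*t) + 6*e^(3*t))/t^4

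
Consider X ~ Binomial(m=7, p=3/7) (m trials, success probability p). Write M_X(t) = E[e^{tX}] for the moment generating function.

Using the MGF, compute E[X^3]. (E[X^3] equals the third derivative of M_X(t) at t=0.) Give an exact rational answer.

E[X^3] = D^3[M](0) = 2091/49

M_X(t) = (3*e^(t)/7 + 4/7)^7
D^3[M](t) = 2187*e^(7*t)/2401 + 629856*e^(6*t)/117649 + 1458000*e^(5*t)/117649 + 1658880*e^(4*t)/117649 + 933120*e^(3*t)/117649 + 221184*e^(2*t)/117649 + 12288*e^(t)/117649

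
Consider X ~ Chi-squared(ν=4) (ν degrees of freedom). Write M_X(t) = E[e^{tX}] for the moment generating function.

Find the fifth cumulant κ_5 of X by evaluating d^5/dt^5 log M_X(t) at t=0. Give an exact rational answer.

M_X(t) = (1 - 2*t)^(-2)
K_X(t) = log M_X(t) = -2*log(1 - 2*t)
K^(5)(t) = -1536/(32*t^5 - 80*t^4 + 80*t^3 - 40*t^2 + 10*t - 1)

κ_5 = K^(5)(0) = 1536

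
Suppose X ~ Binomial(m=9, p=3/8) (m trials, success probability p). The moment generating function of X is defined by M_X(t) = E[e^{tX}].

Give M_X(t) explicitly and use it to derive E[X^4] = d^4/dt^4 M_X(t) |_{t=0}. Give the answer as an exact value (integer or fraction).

E[X^4] = M^(4)(0) = 75141/256

M_X(t) = (3*e^(t)/8 + 5/8)^9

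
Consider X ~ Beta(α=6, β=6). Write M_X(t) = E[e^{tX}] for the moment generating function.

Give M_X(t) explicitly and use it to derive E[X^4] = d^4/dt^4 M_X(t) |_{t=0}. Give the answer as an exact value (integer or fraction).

E[X^4] = M^(4)(0) = 6/65

M_X(t) = ₁F₁(6; 12; t)
M^(4)(t) = 6*₁F₁(10; 16; t)/65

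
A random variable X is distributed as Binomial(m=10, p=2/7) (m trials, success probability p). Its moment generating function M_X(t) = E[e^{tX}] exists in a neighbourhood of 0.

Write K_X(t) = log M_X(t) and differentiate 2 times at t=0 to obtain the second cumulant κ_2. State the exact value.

M_X(t) = (2*e^(t)/7 + 5/7)^10
K_X(t) = log M_X(t) = 10*log(2*e^(t)/7 + 5/7)
K^(2)(t) = 100*e^(t)/(4*e^(2*t) + 20*e^(t) + 25)

κ_2 = K^(2)(0) = 100/49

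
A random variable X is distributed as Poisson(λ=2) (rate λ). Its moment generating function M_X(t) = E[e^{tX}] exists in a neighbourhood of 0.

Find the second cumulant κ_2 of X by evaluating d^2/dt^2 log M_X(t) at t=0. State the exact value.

M_X(t) = e^(2*e^(t) - 2)
K_X(t) = log M_X(t) = 2*e^(t) - 2
K^(2)(t) = 2*e^(t)

κ_2 = K^(2)(0) = 2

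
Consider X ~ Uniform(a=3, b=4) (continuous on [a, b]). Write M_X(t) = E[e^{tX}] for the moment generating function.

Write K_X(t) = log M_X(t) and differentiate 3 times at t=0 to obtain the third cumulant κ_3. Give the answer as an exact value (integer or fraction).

κ_3 = K′′′(0) = 0

M_X(t) = (e^(4*t) - e^(3*t))/t
K_X(t) = log M_X(t) = -log(t) + log(e^(4*t) - e^(3*t))
K′(t) = (4*t*e^(t) - 3*t - e^(t) + 1)/(t*e^(t) - t)
K′′(t) = (-t^2*e^(t) + e^(2*t) - 2*e^(t) + 1)/(t^2*e^(2*t) - 2*t^2*e^(t) + t^2)
K′′′(t) = (t^3*e^(2*t) + t^3*e^(t) - 2*e^(3*t) + 6*e^(2*t) - 6*e^(t) + 2)/(t^3*e^(3*t) - 3*t^3*e^(2*t) + 3*t^3*e^(t) - t^3)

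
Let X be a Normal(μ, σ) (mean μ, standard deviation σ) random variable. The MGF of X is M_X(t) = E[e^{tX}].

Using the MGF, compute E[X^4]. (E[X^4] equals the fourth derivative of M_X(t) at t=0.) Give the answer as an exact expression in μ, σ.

M_X(t) = e^(μ*t + σ^2*t^2/2)

E[X^4] = D^4[M](0) = μ^4 + 6*μ^2*σ^2 + 3*σ^4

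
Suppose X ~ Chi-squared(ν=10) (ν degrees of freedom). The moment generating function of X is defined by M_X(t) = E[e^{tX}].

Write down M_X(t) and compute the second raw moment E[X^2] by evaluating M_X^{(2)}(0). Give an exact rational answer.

M_X(t) = (1 - 2*t)^(-5)
M′(t) = 10/(64*t^6 - 192*t^5 + 240*t^4 - 160*t^3 + 60*t^2 - 12*t + 1)
M′′(t) = -120/(128*t^7 - 448*t^6 + 672*t^5 - 560*t^4 + 280*t^3 - 84*t^2 + 14*t - 1)

E[X^2] = M′′(0) = 120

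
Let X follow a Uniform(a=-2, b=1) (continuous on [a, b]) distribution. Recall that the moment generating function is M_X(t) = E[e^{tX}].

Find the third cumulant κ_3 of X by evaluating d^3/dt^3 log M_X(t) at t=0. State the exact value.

κ_3 = D^3[K](0) = 0

M_X(t) = (e^(t) - e^(-2*t))/(3*t)
K_X(t) = log M_X(t) = -log(t) + log(e^(t) - e^(-2*t)) - log(3)
D^3[K](t) = (27*t^3*e^(6*t) + 27*t^3*e^(3*t) - 2*e^(9*t) + 6*e^(6*t) - 6*e^(3*t) + 2)/(t^3*e^(9*t) - 3*t^3*e^(6*t) + 3*t^3*e^(3*t) - t^3)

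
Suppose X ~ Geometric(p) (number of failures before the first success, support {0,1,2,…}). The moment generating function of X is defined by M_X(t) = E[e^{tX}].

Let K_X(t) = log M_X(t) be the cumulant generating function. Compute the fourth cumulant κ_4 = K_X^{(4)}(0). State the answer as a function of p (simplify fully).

M_X(t) = p/(-(1 - p)*e^(t) + 1)
K_X(t) = log M_X(t) = log(p) - log(-(1 - p)*e^(t) + 1)
K′(t) = (-p*e^(t) + e^(t))/(p*e^(t) - e^(t) + 1)
K′′(t) = (-p*e^(t) + e^(t))/(p^2*e^(2*t) - 2*p*e^(2*t) + 2*p*e^(t) + e^(2*t) - 2*e^(t) + 1)

κ_4 = K′′′′(0) = (-p^3 + 7*p^2 - 12*p + 6)/p^4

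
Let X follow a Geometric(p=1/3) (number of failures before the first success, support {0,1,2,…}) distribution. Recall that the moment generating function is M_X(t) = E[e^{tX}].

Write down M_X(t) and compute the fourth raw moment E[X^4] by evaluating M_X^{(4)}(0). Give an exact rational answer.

E[X^4] = M^(4)(0) = 730

M_X(t) = 1/(3*(1 - 2*e^(t)/3))
M^(4)(t) = (-16*e^(4*t) - 264*e^(3*t) - 396*e^(2*t) - 54*e^(t))/(32*e^(5*t) - 240*e^(4*t) + 720*e^(3*t) - 1080*e^(2*t) + 810*e^(t) - 243)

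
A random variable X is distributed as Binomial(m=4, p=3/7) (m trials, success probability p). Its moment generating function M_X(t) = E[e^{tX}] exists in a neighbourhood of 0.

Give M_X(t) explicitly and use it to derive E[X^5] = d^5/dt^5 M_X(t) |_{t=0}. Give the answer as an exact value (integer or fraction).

M_X(t) = (3*e^(t)/7 + 4/7)^4
D^5[M](t) = 82944*e^(4*t)/2401 + 104976*e^(3*t)/2401 + 27648*e^(2*t)/2401 + 768*e^(t)/2401

E[X^5] = D^5[M](0) = 216336/2401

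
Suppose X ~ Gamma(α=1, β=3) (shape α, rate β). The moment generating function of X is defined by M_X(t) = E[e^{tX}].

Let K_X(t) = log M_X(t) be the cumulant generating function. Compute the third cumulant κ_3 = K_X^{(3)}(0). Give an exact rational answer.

κ_3 = D^3[K](0) = 2/27

M_X(t) = 3/(3 - t)
K_X(t) = log M_X(t) = -log(3 - t) + log(3)
D^3[K](t) = -2/(t^3 - 9*t^2 + 27*t - 27)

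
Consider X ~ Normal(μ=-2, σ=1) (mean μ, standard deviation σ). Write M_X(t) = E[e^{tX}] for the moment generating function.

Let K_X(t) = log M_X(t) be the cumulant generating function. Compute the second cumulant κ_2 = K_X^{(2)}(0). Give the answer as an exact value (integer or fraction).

M_X(t) = e^(t^2/2 - 2*t)
K_X(t) = log M_X(t) = t^2/2 - 2*t
dK/dt = t - 2
d^2K/dt^2 = 1

κ_2 = d^2K/dt^2 |_{t=0} = 1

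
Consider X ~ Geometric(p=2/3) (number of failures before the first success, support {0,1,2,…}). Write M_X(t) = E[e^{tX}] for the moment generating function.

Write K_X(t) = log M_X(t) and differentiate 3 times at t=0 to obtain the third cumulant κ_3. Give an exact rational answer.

M_X(t) = 2/(3*(1 - e^(t)/3))
K_X(t) = log M_X(t) = -log(1 - e^(t)/3) - log(3) + log(2)
dK/dt = -e^(t)/(e^(t) - 3)
d^2K/dt^2 = 3*e^(t)/(e^(2*t) - 6*e^(t) + 9)
d^3K/dt^3 = (-3*e^(2*t) - 9*e^(t))/(e^(3*t) - 9*e^(2*t) + 27*e^(t) - 27)

κ_3 = d^3K/dt^3 |_{t=0} = 3/2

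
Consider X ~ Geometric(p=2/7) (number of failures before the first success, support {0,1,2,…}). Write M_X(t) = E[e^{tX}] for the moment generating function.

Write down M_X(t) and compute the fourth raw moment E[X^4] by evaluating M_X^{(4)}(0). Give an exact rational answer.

M_X(t) = 2/(7*(1 - 5*e^(t)/7))
D^4[M](t) = (-1250*e^(4*t) - 19250*e^(3*t) - 26950*e^(2*t) - 3430*e^(t))/(3125*e^(5*t) - 21875*e^(4*t) + 61250*e^(3*t) - 85750*e^(2*t) + 60025*e^(t) - 16807)

E[X^4] = D^4[M](0) = 1590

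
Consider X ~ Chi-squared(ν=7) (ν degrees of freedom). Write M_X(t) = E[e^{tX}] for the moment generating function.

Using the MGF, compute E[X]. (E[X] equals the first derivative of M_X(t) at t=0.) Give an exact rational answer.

M_X(t) = (1 - 2*t)^(-7/2)
M^(1)(t) = 7/(16*t^4*√(1 - 2*t) - 32*t^3*√(1 - 2*t) + 24*t^2*√(1 - 2*t) - 8*t*√(1 - 2*t) + √(1 - 2*t))

E[X] = M^(1)(0) = 7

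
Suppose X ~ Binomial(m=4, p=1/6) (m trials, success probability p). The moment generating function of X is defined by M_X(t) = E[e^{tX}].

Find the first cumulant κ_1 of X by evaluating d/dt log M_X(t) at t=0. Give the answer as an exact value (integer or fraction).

κ_1 = K′(0) = 2/3

M_X(t) = (e^(t)/6 + 5/6)^4
K_X(t) = log M_X(t) = 4*log(e^(t)/6 + 5/6)
K′(t) = 4*e^(t)/(e^(t) + 5)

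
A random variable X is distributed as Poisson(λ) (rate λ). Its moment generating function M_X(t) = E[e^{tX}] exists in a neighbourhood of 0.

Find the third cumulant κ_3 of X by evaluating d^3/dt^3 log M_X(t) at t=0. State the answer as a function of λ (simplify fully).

M_X(t) = e^(λ*(e^(t) - 1))
K_X(t) = log M_X(t) = λ*(e^(t) - 1)
K^(3)(t) = λ*e^(t)

κ_3 = K^(3)(0) = λ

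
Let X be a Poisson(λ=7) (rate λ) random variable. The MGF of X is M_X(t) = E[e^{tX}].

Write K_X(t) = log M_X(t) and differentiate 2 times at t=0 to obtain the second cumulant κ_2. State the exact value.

κ_2 = d^2K/dt^2 |_{t=0} = 7

M_X(t) = e^(7*e^(t) - 7)
K_X(t) = log M_X(t) = 7*e^(t) - 7
dK/dt = 7*e^(t)
d^2K/dt^2 = 7*e^(t)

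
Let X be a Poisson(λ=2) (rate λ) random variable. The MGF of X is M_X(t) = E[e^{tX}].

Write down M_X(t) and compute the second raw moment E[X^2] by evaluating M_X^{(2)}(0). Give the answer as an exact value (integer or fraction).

M_X(t) = e^(2*e^(t) - 2)
M^(2)(t) = (4*e^(2*t)*e^(2*e^(t)) + 2*e^(t)*e^(2*e^(t)))*e^(-2)

E[X^2] = M^(2)(0) = 6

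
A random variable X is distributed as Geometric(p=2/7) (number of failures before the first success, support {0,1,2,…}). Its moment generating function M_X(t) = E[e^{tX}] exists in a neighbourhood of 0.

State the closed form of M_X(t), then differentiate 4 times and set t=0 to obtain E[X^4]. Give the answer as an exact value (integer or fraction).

M_X(t) = 2/(7*(1 - 5*e^(t)/7))
D^4[M](t) = (-1250*e^(4*t) - 19250*e^(3*t) - 26950*e^(2*t) - 3430*e^(t))/(3125*e^(5*t) - 21875*e^(4*t) + 61250*e^(3*t) - 85750*e^(2*t) + 60025*e^(t) - 16807)

E[X^4] = D^4[M](0) = 1590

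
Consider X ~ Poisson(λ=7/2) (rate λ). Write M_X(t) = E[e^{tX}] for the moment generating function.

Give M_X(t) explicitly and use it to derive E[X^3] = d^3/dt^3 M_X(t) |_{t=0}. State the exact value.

M_X(t) = e^(7*e^(t)/2 - 7/2)
D^3[M](t) = (343*e^(3*t)*e^(7*e^(t)/2) + 294*e^(2*t)*e^(7*e^(t)/2) + 28*e^(t)*e^(7*e^(t)/2))*e^(-7/2)/8

E[X^3] = D^3[M](0) = 665/8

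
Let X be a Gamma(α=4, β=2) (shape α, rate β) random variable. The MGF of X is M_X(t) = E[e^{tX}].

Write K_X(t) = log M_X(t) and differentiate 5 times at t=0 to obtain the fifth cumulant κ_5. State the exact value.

κ_5 = d^5K/dt^5 |_{t=0} = 3

M_X(t) = 16/(2 - t)^4
K_X(t) = log M_X(t) = -4*log(2 - t) + 4*log(2)
dK/dt = -4/(t - 2)
d^2K/dt^2 = 4/(t^2 - 4*t + 4)
d^3K/dt^3 = -8/(t^3 - 6*t^2 + 12*t - 8)
d^4K/dt^4 = 24/(t^4 - 8*t^3 + 24*t^2 - 32*t + 16)
d^5K/dt^5 = -96/(t^5 - 10*t^4 + 40*t^3 - 80*t^2 + 80*t - 32)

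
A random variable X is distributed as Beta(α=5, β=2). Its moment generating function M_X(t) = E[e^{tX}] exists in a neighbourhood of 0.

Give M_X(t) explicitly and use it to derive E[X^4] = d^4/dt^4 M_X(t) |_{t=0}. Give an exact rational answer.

E[X^4] = M^(4)(0) = 1/3

M_X(t) = ₁F₁(5; 7; t)
M^(4)(t) = ₁F₁(9; 11; t)/3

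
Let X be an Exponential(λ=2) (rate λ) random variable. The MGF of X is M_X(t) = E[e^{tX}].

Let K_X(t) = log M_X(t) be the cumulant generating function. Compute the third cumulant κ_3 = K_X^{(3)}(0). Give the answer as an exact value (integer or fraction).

M_X(t) = 2/(2 - t)
K_X(t) = log M_X(t) = -log(2 - t) + log(2)
K′(t) = -1/(t - 2)
K′′(t) = 1/(t^2 - 4*t + 4)
K′′′(t) = -2/(t^3 - 6*t^2 + 12*t - 8)

κ_3 = K′′′(0) = 1/4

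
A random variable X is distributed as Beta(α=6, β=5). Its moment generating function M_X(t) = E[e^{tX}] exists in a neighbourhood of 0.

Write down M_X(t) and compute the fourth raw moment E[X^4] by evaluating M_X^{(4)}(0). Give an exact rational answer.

M_X(t) = ₁F₁(6; 11; t)
M^(4)(t) = 18*₁F₁(10; 15; t)/143

E[X^4] = M^(4)(0) = 18/143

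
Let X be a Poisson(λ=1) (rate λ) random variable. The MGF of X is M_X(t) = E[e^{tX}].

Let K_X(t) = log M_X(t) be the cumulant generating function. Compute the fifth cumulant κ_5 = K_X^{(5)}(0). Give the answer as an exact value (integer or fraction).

M_X(t) = e^(e^(t) - 1)
K_X(t) = log M_X(t) = e^(t) - 1
dK/dt = e^(t)
d^2K/dt^2 = e^(t)
d^3K/dt^3 = e^(t)
d^4K/dt^4 = e^(t)
d^5K/dt^5 = e^(t)

κ_5 = d^5K/dt^5 |_{t=0} = 1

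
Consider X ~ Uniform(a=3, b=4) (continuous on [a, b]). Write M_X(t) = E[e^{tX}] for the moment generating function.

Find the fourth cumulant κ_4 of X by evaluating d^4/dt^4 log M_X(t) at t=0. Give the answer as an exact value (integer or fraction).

M_X(t) = (e^(4*t) - e^(3*t))/t
K_X(t) = log M_X(t) = -log(t) + log(e^(4*t) - e^(3*t))
dK/dt = (4*t*e^(t) - 3*t - e^(t) + 1)/(t*e^(t) - t)
d^2K/dt^2 = (-t^2*e^(t) + e^(2*t) - 2*e^(t) + 1)/(t^2*e^(2*t) - 2*t^2*e^(t) + t^2)
d^3K/dt^3 = (t^3*e^(2*t) + t^3*e^(t) - 2*e^(3*t) + 6*e^(2*t) - 6*e^(t) + 2)/(t^3*e^(3*t) - 3*t^3*e^(2*t) + 3*t^3*e^(t) - t^3)

κ_4 = d^4K/dt^4 |_{t=0} = -1/120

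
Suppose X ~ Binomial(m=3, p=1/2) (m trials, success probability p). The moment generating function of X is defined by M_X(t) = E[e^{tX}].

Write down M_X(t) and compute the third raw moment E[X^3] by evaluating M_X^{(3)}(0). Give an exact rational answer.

M_X(t) = (e^(t)/2 + 1/2)^3
M^(3)(t) = 27*e^(3*t)/8 + 3*e^(2*t) + 3*e^(t)/8

E[X^3] = M^(3)(0) = 27/4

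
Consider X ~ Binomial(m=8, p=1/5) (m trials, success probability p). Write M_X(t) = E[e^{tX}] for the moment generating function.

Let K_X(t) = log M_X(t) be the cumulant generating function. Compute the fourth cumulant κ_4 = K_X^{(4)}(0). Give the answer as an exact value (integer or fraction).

M_X(t) = (e^(t)/5 + 4/5)^8
K_X(t) = log M_X(t) = 8*log(e^(t)/5 + 4/5)
K′(t) = 8*e^(t)/(e^(t) + 4)
K′′(t) = 32*e^(t)/(e^(2*t) + 8*e^(t) + 16)
K′′′(t) = (-32*e^(2*t) + 128*e^(t))/(e^(3*t) + 12*e^(2*t) + 48*e^(t) + 64)
K′′′′(t) = (32*e^(3*t) - 512*e^(2*t) + 512*e^(t))/(e^(4*t) + 16*e^(3*t) + 96*e^(2*t) + 256*e^(t) + 256)

κ_4 = K′′′′(0) = 32/625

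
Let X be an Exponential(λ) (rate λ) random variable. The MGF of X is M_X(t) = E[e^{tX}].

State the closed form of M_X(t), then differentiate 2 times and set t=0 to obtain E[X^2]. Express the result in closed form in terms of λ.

M_X(t) = λ/(λ - t)
D^2[M](t) = -2*λ/(-λ^3 + 3*λ^2*t - 3*λ*t^2 + t^3)

E[X^2] = D^2[M](0) = 2/λ^2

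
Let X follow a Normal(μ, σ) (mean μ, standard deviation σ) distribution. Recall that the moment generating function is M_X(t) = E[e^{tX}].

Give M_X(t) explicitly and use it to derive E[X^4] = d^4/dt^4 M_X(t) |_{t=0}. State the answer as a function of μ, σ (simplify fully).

E[X^4] = M^(4)(0) = μ^4 + 6*μ^2*σ^2 + 3*σ^4

M_X(t) = e^(μ*t + σ^2*t^2/2)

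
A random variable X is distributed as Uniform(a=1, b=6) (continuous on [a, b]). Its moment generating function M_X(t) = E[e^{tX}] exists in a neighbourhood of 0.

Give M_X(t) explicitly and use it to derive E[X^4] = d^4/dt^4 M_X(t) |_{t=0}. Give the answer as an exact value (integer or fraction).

M_X(t) = (e^(6*t) - e^(t))/(5*t)
M′(t) = (6*t*e^(6*t) - t*e^(t) - e^(6*t) + e^(t))/(5*t^2)
M′′(t) = (36*t^2*e^(6*t) - t^2*e^(t) - 12*t*e^(6*t) + 2*t*e^(t) + 2*e^(6*t) - 2*e^(t))/(5*t^3)
M′′′(t) = (216*t^3*e^(6*t) - t^3*e^(t) - 108*t^2*e^(6*t) + 3*t^2*e^(t) + 36*t*e^(6*t) - 6*t*e^(t) - 6*e^(6*t) + 6*e^(t))/(5*t^4)
M′′′′(t) = (1296*t^4*e^(6*t) - t^4*e^(t) - 864*t^3*e^(6*t) + 4*t^3*e^(t) + 432*t^2*e^(6*t) - 12*t^2*e^(t) - 144*t*e^(6*t) + 24*t*e^(t) + 24*e^(6*t) - 24*e^(t))/(5*t^5)

E[X^4] = M′′′′(0) = 311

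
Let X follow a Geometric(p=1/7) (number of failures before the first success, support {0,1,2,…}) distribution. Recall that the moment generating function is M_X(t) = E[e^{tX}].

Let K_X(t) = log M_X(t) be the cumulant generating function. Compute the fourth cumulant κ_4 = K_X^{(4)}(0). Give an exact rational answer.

M_X(t) = 1/(7*(1 - 6*e^(t)/7))
K_X(t) = log M_X(t) = -log(1 - 6*e^(t)/7) - log(7)
K^(4)(t) = (1512*e^(3*t) + 7056*e^(2*t) + 2058*e^(t))/(1296*e^(4*t) - 6048*e^(3*t) + 10584*e^(2*t) - 8232*e^(t) + 2401)

κ_4 = K^(4)(0) = 10626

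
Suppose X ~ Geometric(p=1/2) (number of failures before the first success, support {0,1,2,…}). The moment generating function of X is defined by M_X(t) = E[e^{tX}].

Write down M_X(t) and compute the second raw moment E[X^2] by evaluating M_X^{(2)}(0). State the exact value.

M_X(t) = 1/(2*(1 - e^(t)/2))
D^2[M](t) = (-e^(2*t) - 2*e^(t))/(e^(3*t) - 6*e^(2*t) + 12*e^(t) - 8)

E[X^2] = D^2[M](0) = 3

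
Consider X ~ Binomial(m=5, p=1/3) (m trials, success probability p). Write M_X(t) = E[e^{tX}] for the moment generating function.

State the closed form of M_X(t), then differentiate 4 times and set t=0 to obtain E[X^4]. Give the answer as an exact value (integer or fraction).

M_X(t) = (e^(t)/3 + 2/3)^5
M′(t) = 5*e^(5*t)/243 + 40*e^(4*t)/243 + 40*e^(3*t)/81 + 160*e^(2*t)/243 + 80*e^(t)/243
M′′(t) = 25*e^(5*t)/243 + 160*e^(4*t)/243 + 40*e^(3*t)/27 + 320*e^(2*t)/243 + 80*e^(t)/243
M′′′(t) = 125*e^(5*t)/243 + 640*e^(4*t)/243 + 40*e^(3*t)/9 + 640*e^(2*t)/243 + 80*e^(t)/243
M′′′′(t) = 625*e^(5*t)/243 + 2560*e^(4*t)/243 + 40*e^(3*t)/3 + 1280*e^(2*t)/243 + 80*e^(t)/243

E[X^4] = M′′′′(0) = 865/27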